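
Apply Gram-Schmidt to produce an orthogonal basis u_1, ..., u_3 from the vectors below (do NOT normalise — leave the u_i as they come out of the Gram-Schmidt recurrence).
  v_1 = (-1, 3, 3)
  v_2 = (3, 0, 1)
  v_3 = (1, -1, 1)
Orthogonal basis:
  u_1 = (-1, 3, 3)
  u_2 = (3, 0, 1)
  u_3 = (-24/95, -16/19, 72/95)

Apply the Gram-Schmidt recurrence
  u_1 = v_1
  u_i = v_i − Σ_{j<i} ((v_i · u_j) / (u_j · u_j)) · u_j.

Step by step this gives:
  u_1 = (-1, 3, 3)
  u_2 = (3, 0, 1)
  u_3 = (-24/95, -16/19, 72/95)

Orthogonality check:
  u_2 · u_1 = 0 (should be 0)
  u_3 · u_1 = 0 (should be 0)
  u_3 · u_2 = 0 (should be 0)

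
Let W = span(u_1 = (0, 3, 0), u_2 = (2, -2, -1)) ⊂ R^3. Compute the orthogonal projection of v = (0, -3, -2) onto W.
proj_W(v) = (4/5, -3, -2/5)

Set up U = [u_1 | ... | u_2] ∈ R^(3×2). The projector onto W = col(U) is P = U (U^T U)^(-1) U^T.
Compute U^T U =
  [9, -6]
  [-6, 9],
and U^T v = (-9, 8).
Solve U^T U · c = U^T v for the coefficients: c = (-11/15, 2/5). The projection is proj_W(v) = U c.
Check: (v - proj_W(v)) · u_1 = 0  (should be 0).
Check: (v - proj_W(v)) · u_2 = 0  (should be 0).
Result: proj_W(v) = (4/5, -3, -2/5).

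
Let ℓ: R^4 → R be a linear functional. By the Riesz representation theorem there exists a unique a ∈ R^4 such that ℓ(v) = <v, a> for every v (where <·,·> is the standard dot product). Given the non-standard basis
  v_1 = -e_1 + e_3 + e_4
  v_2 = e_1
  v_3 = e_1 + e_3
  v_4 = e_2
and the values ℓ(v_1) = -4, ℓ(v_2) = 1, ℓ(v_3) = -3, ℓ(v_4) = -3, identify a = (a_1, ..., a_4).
a = (1, -3, -4, 1)

Write a = (a_1, ..., a_4) in the standard basis. For each basis vector v_i, ℓ(v_i) = <v_i, a> is a linear equation in the a_j's. Collect the n equations into a matrix system V a = ℓ, where row i of V is v_i (expressed in the standard basis). Since V is invertible (lower-triangular with 1s on the diagonal, up to permutation), solve by back-substitution:
  V =
[[-1, 0, 1, 1],
 [1, 0, 0, 0],
 [1, 0, 1, 0],
 [0, 1, 0, 0]]
  V a = (-4, 1, -3, -3)
Solving gives a = (1, -3, -4, 1).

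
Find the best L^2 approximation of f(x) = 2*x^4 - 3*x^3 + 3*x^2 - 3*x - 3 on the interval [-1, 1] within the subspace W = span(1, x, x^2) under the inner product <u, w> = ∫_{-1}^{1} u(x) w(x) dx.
g(x) = 33*x^2/7 - 24*x/5 - 111/35

The best approximation g ∈ W is the orthogonal projection of f onto W. Writing g = a_0 + a_1 x + a_2 x^2, the coefficients solve the normal equations G · a = b where
  G_{ij} = <φ_i, φ_j> and b_i = <f, φ_i>, with φ_0 = 1, φ_1 = x, φ_2 = x^2.
G =
  [2, 0, 2/3]
  [0, 2/3, 0]
  [2/3, 0, 2/5],
b = (-16/5, -16/5, -8/35).
Solving gives a_0 = -111/35, a_1 = -24/5, a_2 = 33/7, so
  g(x) = 33*x^2/7 - 24*x/5 - 111/35.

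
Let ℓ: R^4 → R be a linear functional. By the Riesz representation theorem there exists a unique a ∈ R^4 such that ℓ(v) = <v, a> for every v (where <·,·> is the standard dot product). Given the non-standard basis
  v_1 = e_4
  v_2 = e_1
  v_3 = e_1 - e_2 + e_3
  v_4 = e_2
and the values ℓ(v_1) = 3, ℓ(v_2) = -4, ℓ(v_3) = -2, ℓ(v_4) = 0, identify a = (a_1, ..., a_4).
a = (-4, 0, 2, 3)

Write a = (a_1, ..., a_4) in the standard basis. For each basis vector v_i, ℓ(v_i) = <v_i, a> is a linear equation in the a_j's. Collect the n equations into a matrix system V a = ℓ, where row i of V is v_i (expressed in the standard basis). Since V is invertible (lower-triangular with 1s on the diagonal, up to permutation), solve by back-substitution:
  V =
[[0, 0, 0, 1],
 [1, 0, 0, 0],
 [1, -1, 1, 0],
 [0, 1, 0, 0]]
  V a = (3, -4, -2, 0)
Solving gives a = (-4, 0, 2, 3).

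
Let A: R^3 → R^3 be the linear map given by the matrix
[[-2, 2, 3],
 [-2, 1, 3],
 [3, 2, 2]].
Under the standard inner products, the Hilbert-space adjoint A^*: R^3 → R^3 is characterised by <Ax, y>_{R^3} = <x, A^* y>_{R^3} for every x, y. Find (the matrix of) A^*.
A^* = A^T =
[[-2, -2, 3],
 [2, 1, 2],
 [3, 3, 2]]

For real matrices with standard dot products, the defining identity <Ax, y> = <x, A^* y> gives (Ax)^T y = x^T (A^*) y, i.e. x^T A^T y = x^T (A^*) y. Since this holds for all x, y, we must have A^* = A^T. Therefore
A^* =
[[-2, -2, 3],
 [2, 1, 2],
 [3, 3, 2]].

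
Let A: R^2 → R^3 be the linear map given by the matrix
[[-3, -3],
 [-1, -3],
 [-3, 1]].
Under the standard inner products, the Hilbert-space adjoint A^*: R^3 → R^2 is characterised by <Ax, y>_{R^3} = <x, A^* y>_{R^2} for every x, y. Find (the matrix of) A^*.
A^* = A^T =
[[-3, -1, -3],
 [-3, -3, 1]]

For real matrices with standard dot products, the defining identity <Ax, y> = <x, A^* y> gives (Ax)^T y = x^T (A^*) y, i.e. x^T A^T y = x^T (A^*) y. Since this holds for all x, y, we must have A^* = A^T. Therefore
A^* =
[[-3, -1, -3],
 [-3, -3, 1]].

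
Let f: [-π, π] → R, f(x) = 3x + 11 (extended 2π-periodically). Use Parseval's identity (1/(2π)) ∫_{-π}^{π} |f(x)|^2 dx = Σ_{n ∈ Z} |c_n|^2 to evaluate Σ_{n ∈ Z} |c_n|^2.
Σ |c_n|^2 = 3π^2 + 121

Expand and integrate term by term over [-π, π]:
  ∫ (3x)^2 dx = 9·(2π^3/3); ∫ 2·3·(11)·x dx = 0 (odd integrand); ∫ 11^2 dx = 121·2π.
So (1/(2π)) ∫_{-π}^{π} (3x + 11)^2 dx = 9π^2/3 + 121 = 3π^2 + 121.
Parseval ⇒ Σ |c_n|^2 = 3π^2 + 121.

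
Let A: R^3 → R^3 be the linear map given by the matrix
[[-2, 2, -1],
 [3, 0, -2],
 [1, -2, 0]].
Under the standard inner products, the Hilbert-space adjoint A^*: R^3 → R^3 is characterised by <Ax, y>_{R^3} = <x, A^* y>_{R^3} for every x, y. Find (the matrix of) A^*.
A^* = A^T =
[[-2, 3, 1],
 [2, 0, -2],
 [-1, -2, 0]]

For real matrices with standard dot products, the defining identity <Ax, y> = <x, A^* y> gives (Ax)^T y = x^T (A^*) y, i.e. x^T A^T y = x^T (A^*) y. Since this holds for all x, y, we must have A^* = A^T. Therefore
A^* =
[[-2, 3, 1],
 [2, 0, -2],
 [-1, -2, 0]].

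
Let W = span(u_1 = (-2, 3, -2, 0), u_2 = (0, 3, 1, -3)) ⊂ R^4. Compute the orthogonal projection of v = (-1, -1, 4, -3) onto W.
proj_W(v) = (241/137, -12/137, 715/274, -699/274)

Set up U = [u_1 | ... | u_2] ∈ R^(4×2). The projector onto W = col(U) is P = U (U^T U)^(-1) U^T.
Compute U^T U =
  [17, 7]
  [7, 19],
and U^T v = (-9, 10).
Solve U^T U · c = U^T v for the coefficients: c = (-241/274, 233/274). The projection is proj_W(v) = U c.
Check: (v - proj_W(v)) · u_1 = 0  (should be 0).
Check: (v - proj_W(v)) · u_2 = 0  (should be 0).
Result: proj_W(v) = (241/137, -12/137, 715/274, -699/274).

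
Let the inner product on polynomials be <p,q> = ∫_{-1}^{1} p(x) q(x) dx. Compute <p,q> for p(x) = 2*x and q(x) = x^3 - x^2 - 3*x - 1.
<p,q> = -16/5

Expand the product: p(x)·q(x) = 2*x^4 - 2*x^3 - 6*x^2 - 2*x.
∫_{-1}^{1} of each monomial x^k gives [2/(k+1) if k even, 0 if k odd]. Integrating term-by-term (or equivalently evaluating the antiderivative F(x) = 2*x^5/5 - x^4/2 - 2*x^3 - x^2 at the endpoints):
  F(1) − F(−1) = -31/10 − (1/10) = -16/5.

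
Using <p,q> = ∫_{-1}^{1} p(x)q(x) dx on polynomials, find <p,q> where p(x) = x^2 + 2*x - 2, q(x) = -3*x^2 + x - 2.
<p,q> = 54/5

Expand the product: p(x)·q(x) = -3*x^4 - 5*x^3 + 6*x^2 - 6*x + 4.
∫_{-1}^{1} of each monomial x^k gives [2/(k+1) if k even, 0 if k odd]. Integrating term-by-term (or equivalently evaluating the antiderivative F(x) = -3*x^5/5 - 5*x^4/4 + 2*x^3 - 3*x^2 + 4*x at the endpoints):
  F(1) − F(−1) = 23/20 − (-193/20) = 54/5.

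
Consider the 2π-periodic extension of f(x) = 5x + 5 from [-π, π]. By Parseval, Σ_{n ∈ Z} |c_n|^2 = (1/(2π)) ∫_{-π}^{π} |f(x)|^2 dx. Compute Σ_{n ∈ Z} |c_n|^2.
Σ |c_n|^2 = 25π^2/3 + 25

Expand and integrate term by term over [-π, π]:
  ∫ (5x)^2 dx = 25·(2π^3/3); ∫ 2·5·(5)·x dx = 0 (odd integrand); ∫ 5^2 dx = 25·2π.
So (1/(2π)) ∫_{-π}^{π} (5x + 5)^2 dx = 25π^2/3 + 25 = 25π^2/3 + 25.
Parseval ⇒ Σ |c_n|^2 = 25π^2/3 + 25.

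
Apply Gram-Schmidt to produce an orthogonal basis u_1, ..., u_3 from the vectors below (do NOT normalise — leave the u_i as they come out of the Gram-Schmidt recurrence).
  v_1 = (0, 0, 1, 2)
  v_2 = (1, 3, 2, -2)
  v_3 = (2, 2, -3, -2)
Orthogonal basis:
  u_1 = (0, 0, 1, 2)
  u_2 = (1, 3, 12/5, -6/5)
  u_3 = (78/43, 62/43, -88/43, 44/43)

Apply the Gram-Schmidt recurrence
  u_1 = v_1
  u_i = v_i − Σ_{j<i} ((v_i · u_j) / (u_j · u_j)) · u_j.

Step by step this gives:
  u_1 = (0, 0, 1, 2)
  u_2 = (1, 3, 12/5, -6/5)
  u_3 = (78/43, 62/43, -88/43, 44/43)

Orthogonality check:
  u_2 · u_1 = 0 (should be 0)
  u_3 · u_1 = 0 (should be 0)
  u_3 · u_2 = 0 (should be 0)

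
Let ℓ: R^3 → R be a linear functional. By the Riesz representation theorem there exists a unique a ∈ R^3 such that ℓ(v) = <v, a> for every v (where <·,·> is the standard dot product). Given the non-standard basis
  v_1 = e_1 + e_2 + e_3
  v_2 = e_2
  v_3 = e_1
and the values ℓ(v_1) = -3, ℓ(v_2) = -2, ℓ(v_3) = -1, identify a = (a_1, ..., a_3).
a = (-1, -2, 0)

Write a = (a_1, ..., a_3) in the standard basis. For each basis vector v_i, ℓ(v_i) = <v_i, a> is a linear equation in the a_j's. Collect the n equations into a matrix system V a = ℓ, where row i of V is v_i (expressed in the standard basis). Since V is invertible (lower-triangular with 1s on the diagonal, up to permutation), solve by back-substitution:
  V =
[[1, 1, 1],
 [0, 1, 0],
 [1, 0, 0]]
  V a = (-3, -2, -1)
Solving gives a = (-1, -2, 0).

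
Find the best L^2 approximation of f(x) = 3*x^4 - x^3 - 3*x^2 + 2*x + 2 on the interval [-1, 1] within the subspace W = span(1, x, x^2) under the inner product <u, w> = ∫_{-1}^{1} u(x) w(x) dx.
g(x) = -3*x^2/7 + 7*x/5 + 61/35

The best approximation g ∈ W is the orthogonal projection of f onto W. Writing g = a_0 + a_1 x + a_2 x^2, the coefficients solve the normal equations G · a = b where
  G_{ij} = <φ_i, φ_j> and b_i = <f, φ_i>, with φ_0 = 1, φ_1 = x, φ_2 = x^2.
G =
  [2, 0, 2/3]
  [0, 2/3, 0]
  [2/3, 0, 2/5],
b = (16/5, 14/15, 104/105).
Solving gives a_0 = 61/35, a_1 = 7/5, a_2 = -3/7, so
  g(x) = -3*x^2/7 + 7*x/5 + 61/35.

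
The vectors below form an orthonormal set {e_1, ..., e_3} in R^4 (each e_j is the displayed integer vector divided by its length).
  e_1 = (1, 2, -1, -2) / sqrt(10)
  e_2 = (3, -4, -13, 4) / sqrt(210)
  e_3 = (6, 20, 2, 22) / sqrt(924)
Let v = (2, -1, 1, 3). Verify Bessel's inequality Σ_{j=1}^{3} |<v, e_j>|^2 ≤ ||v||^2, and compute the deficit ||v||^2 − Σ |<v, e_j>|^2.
Σ |<v, e_j>|^2 = 101/11; ||v||^2 = 15; deficit = 64/11

Write each e_j = u_j / sqrt(<u_j, u_j>) where u_j is the displayed integer vector. Then <v, e_j> = <v, u_j> / sqrt(<u_j, u_j>), so |<v, e_j>|^2 = <v, u_j>^2 / <u_j, u_j>.
Coefficients: <v, e_1> = -7/sqrt(10), <v, e_2> = 9/sqrt(210), <v, e_3> = 60/sqrt(924).
Square and sum: Σ |<v, e_j>|^2 = 101/11.
Compute ||v||^2 = v·v = 15.
Deficit = 15 − 101/11 = 64/11 ≥ 0, confirming Bessel's inequality. (The deficit equals ||v − Σ <v,e_j> e_j||^2, the squared distance from v to span{e_j}.)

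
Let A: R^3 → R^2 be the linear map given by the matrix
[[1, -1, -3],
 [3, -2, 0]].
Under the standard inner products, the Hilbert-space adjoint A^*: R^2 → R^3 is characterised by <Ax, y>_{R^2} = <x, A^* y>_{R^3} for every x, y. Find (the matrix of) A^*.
A^* = A^T =
[[1, 3],
 [-1, -2],
 [-3, 0]]

For real matrices with standard dot products, the defining identity <Ax, y> = <x, A^* y> gives (Ax)^T y = x^T (A^*) y, i.e. x^T A^T y = x^T (A^*) y. Since this holds for all x, y, we must have A^* = A^T. Therefore
A^* =
[[1, 3],
 [-1, -2],
 [-3, 0]].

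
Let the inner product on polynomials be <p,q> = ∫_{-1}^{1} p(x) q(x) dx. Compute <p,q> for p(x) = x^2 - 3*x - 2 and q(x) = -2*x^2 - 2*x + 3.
<p,q> = -62/15

Expand the product: p(x)·q(x) = -2*x^4 + 4*x^3 + 13*x^2 - 5*x - 6.
∫_{-1}^{1} of each monomial x^k gives [2/(k+1) if k even, 0 if k odd]. Integrating term-by-term (or equivalently evaluating the antiderivative F(x) = -2*x^5/5 + x^4 + 13*x^3/3 - 5*x^2/2 - 6*x at the endpoints):
  F(1) − F(−1) = -107/30 − (17/30) = -62/15.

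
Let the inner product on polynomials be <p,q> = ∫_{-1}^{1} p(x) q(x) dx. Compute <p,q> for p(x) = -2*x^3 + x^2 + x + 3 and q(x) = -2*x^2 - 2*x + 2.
<p,q> = 44/5

Expand the product: p(x)·q(x) = 4*x^5 + 2*x^4 - 8*x^3 - 6*x^2 - 4*x + 6.
∫_{-1}^{1} of each monomial x^k gives [2/(k+1) if k even, 0 if k odd]. Integrating term-by-term (or equivalently evaluating the antiderivative F(x) = 2*x^6/3 + 2*x^5/5 - 2*x^4 - 2*x^3 - 2*x^2 + 6*x at the endpoints):
  F(1) − F(−1) = 16/15 − (-116/15) = 44/5.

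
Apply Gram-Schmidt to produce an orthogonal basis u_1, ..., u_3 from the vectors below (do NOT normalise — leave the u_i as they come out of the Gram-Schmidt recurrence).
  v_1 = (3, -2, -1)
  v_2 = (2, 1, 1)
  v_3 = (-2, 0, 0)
Orthogonal basis:
  u_1 = (3, -2, -1)
  u_2 = (19/14, 10/7, 17/14)
  u_3 = (-2/75, -2/15, 14/75)

Apply the Gram-Schmidt recurrence
  u_1 = v_1
  u_i = v_i − Σ_{j<i} ((v_i · u_j) / (u_j · u_j)) · u_j.

Step by step this gives:
  u_1 = (3, -2, -1)
  u_2 = (19/14, 10/7, 17/14)
  u_3 = (-2/75, -2/15, 14/75)

Orthogonality check:
  u_2 · u_1 = 0 (should be 0)
  u_3 · u_1 = 0 (should be 0)
  u_3 · u_2 = 0 (should be 0)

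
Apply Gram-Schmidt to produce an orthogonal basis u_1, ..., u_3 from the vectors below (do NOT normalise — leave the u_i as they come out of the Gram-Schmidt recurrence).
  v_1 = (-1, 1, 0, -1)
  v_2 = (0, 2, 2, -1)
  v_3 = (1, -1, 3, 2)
Orthogonal basis:
  u_1 = (-1, 1, 0, -1)
  u_2 = (1, 1, 2, 0)
  u_3 = (-4/3, -2/3, 1, 2/3)

Apply the Gram-Schmidt recurrence
  u_1 = v_1
  u_i = v_i − Σ_{j<i} ((v_i · u_j) / (u_j · u_j)) · u_j.

Step by step this gives:
  u_1 = (-1, 1, 0, -1)
  u_2 = (1, 1, 2, 0)
  u_3 = (-4/3, -2/3, 1, 2/3)

Orthogonality check:
  u_2 · u_1 = 0 (should be 0)
  u_3 · u_1 = 0 (should be 0)
  u_3 · u_2 = 0 (should be 0)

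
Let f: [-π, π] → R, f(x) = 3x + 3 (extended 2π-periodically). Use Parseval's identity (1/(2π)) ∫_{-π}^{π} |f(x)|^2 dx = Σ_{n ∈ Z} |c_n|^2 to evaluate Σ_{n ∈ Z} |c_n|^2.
Σ |c_n|^2 = 3π^2 + 9

Expand and integrate term by term over [-π, π]:
  ∫ (3x)^2 dx = 9·(2π^3/3); ∫ 2·3·(3)·x dx = 0 (odd integrand); ∫ 3^2 dx = 9·2π.
So (1/(2π)) ∫_{-π}^{π} (3x + 3)^2 dx = 9π^2/3 + 9 = 3π^2 + 9.
Parseval ⇒ Σ |c_n|^2 = 3π^2 + 9.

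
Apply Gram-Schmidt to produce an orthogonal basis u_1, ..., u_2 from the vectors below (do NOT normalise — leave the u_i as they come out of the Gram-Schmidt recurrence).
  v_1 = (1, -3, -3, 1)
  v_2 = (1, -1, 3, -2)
Orthogonal basis:
  u_1 = (1, -3, -3, 1)
  u_2 = (27/20, -41/20, 39/20, -33/20)

Apply the Gram-Schmidt recurrence
  u_1 = v_1
  u_i = v_i − Σ_{j<i} ((v_i · u_j) / (u_j · u_j)) · u_j.

Step by step this gives:
  u_1 = (1, -3, -3, 1)
  u_2 = (27/20, -41/20, 39/20, -33/20)

Orthogonality check:
  u_2 · u_1 = 0 (should be 0)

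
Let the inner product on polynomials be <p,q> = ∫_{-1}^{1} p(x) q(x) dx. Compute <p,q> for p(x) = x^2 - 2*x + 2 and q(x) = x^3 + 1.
<p,q> = 58/15

Expand the product: p(x)·q(x) = x^5 - 2*x^4 + 2*x^3 + x^2 - 2*x + 2.
∫_{-1}^{1} of each monomial x^k gives [2/(k+1) if k even, 0 if k odd]. Integrating term-by-term (or equivalently evaluating the antiderivative F(x) = x^6/6 - 2*x^5/5 + x^4/2 + x^3/3 - x^2 + 2*x at the endpoints):
  F(1) − F(−1) = 8/5 − (-34/15) = 58/15.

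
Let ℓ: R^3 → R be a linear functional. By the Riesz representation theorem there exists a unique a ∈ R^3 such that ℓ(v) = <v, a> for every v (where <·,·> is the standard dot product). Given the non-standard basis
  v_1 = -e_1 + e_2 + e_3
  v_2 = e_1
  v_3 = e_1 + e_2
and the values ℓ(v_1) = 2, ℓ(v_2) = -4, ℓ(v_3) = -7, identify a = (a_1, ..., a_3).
a = (-4, -3, 1)

Write a = (a_1, ..., a_3) in the standard basis. For each basis vector v_i, ℓ(v_i) = <v_i, a> is a linear equation in the a_j's. Collect the n equations into a matrix system V a = ℓ, where row i of V is v_i (expressed in the standard basis). Since V is invertible (lower-triangular with 1s on the diagonal, up to permutation), solve by back-substitution:
  V =
[[-1, 1, 1],
 [1, 0, 0],
 [1, 1, 0]]
  V a = (2, -4, -7)
Solving gives a = (-4, -3, 1).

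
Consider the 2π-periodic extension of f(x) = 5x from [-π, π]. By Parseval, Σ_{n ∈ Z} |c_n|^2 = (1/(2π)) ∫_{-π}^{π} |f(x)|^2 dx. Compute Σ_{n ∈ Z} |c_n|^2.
Σ |c_n|^2 = 25π^2/3

Expand and integrate term by term over [-π, π]:
  ∫ (5x)^2 dx = 25·(2π^3/3); ∫ 2·5·(0)·x dx = 0 (odd integrand); ∫ 0^2 dx = 0·2π.
So (1/(2π)) ∫_{-π}^{π} (5x)^2 dx = 25π^2/3 + 0 = 25π^2/3.
Parseval ⇒ Σ |c_n|^2 = 25π^2/3.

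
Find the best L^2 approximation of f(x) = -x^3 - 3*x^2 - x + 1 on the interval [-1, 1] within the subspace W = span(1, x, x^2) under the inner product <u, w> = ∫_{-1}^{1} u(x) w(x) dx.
g(x) = -3*x^2 - 8*x/5 + 1

The best approximation g ∈ W is the orthogonal projection of f onto W. Writing g = a_0 + a_1 x + a_2 x^2, the coefficients solve the normal equations G · a = b where
  G_{ij} = <φ_i, φ_j> and b_i = <f, φ_i>, with φ_0 = 1, φ_1 = x, φ_2 = x^2.
G =
  [2, 0, 2/3]
  [0, 2/3, 0]
  [2/3, 0, 2/5],
b = (0, -16/15, -8/15).
Solving gives a_0 = 1, a_1 = -8/5, a_2 = -3, so
  g(x) = -3*x^2 - 8*x/5 + 1.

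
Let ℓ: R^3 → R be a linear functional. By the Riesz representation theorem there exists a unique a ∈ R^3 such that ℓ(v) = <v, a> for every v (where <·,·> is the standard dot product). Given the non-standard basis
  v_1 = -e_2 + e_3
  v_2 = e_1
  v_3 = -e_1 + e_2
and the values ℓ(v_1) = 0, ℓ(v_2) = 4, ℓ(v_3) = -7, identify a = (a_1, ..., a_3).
a = (4, -3, -3)

Write a = (a_1, ..., a_3) in the standard basis. For each basis vector v_i, ℓ(v_i) = <v_i, a> is a linear equation in the a_j's. Collect the n equations into a matrix system V a = ℓ, where row i of V is v_i (expressed in the standard basis). Since V is invertible (lower-triangular with 1s on the diagonal, up to permutation), solve by back-substitution:
  V =
[[0, -1, 1],
 [1, 0, 0],
 [-1, 1, 0]]
  V a = (0, 4, -7)
Solving gives a = (4, -3, -3).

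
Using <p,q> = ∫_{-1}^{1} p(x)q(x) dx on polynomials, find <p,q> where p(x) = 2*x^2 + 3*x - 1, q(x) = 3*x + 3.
<p,q> = 4

Expand the product: p(x)·q(x) = 6*x^3 + 15*x^2 + 6*x - 3.
∫_{-1}^{1} of each monomial x^k gives [2/(k+1) if k even, 0 if k odd]. Integrating term-by-term (or equivalently evaluating the antiderivative F(x) = 3*x^4/2 + 5*x^3 + 3*x^2 - 3*x at the endpoints):
  F(1) − F(−1) = 13/2 − (5/2) = 4.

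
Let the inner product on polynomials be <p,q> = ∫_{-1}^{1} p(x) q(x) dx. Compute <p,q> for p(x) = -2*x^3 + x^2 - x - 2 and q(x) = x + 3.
<p,q> = -172/15

Expand the product: p(x)·q(x) = -2*x^4 - 5*x^3 + 2*x^2 - 5*x - 6.
∫_{-1}^{1} of each monomial x^k gives [2/(k+1) if k even, 0 if k odd]. Integrating term-by-term (or equivalently evaluating the antiderivative F(x) = -2*x^5/5 - 5*x^4/4 + 2*x^3/3 - 5*x^2/2 - 6*x at the endpoints):
  F(1) − F(−1) = -569/60 − (119/60) = -172/15.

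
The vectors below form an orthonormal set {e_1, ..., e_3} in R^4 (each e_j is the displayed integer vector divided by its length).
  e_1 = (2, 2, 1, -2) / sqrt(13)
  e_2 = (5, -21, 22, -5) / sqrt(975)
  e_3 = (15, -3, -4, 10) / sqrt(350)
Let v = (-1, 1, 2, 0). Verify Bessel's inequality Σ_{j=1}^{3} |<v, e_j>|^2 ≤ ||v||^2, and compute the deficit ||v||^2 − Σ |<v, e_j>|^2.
Σ |<v, e_j>|^2 = 18/7; ||v||^2 = 6; deficit = 24/7

Write each e_j = u_j / sqrt(<u_j, u_j>) where u_j is the displayed integer vector. Then <v, e_j> = <v, u_j> / sqrt(<u_j, u_j>), so |<v, e_j>|^2 = <v, u_j>^2 / <u_j, u_j>.
Coefficients: <v, e_1> = 2/sqrt(13), <v, e_2> = 18/sqrt(975), <v, e_3> = -26/sqrt(350).
Square and sum: Σ |<v, e_j>|^2 = 18/7.
Compute ||v||^2 = v·v = 6.
Deficit = 6 − 18/7 = 24/7 ≥ 0, confirming Bessel's inequality. (The deficit equals ||v − Σ <v,e_j> e_j||^2, the squared distance from v to span{e_j}.)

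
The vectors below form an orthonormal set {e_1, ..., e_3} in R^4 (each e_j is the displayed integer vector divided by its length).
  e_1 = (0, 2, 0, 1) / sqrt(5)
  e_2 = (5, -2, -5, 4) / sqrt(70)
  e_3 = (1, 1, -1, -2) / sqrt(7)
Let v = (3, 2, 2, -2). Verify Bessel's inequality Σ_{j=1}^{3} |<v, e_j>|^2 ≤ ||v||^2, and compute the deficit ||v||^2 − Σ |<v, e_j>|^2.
Σ |<v, e_j>|^2 = 17/2; ||v||^2 = 21; deficit = 25/2

Write each e_j = u_j / sqrt(<u_j, u_j>) where u_j is the displayed integer vector. Then <v, e_j> = <v, u_j> / sqrt(<u_j, u_j>), so |<v, e_j>|^2 = <v, u_j>^2 / <u_j, u_j>.
Coefficients: <v, e_1> = 2/sqrt(5), <v, e_2> = -7/sqrt(70), <v, e_3> = 7/sqrt(7).
Square and sum: Σ |<v, e_j>|^2 = 17/2.
Compute ||v||^2 = v·v = 21.
Deficit = 21 − 17/2 = 25/2 ≥ 0, confirming Bessel's inequality. (The deficit equals ||v − Σ <v,e_j> e_j||^2, the squared distance from v to span{e_j}.)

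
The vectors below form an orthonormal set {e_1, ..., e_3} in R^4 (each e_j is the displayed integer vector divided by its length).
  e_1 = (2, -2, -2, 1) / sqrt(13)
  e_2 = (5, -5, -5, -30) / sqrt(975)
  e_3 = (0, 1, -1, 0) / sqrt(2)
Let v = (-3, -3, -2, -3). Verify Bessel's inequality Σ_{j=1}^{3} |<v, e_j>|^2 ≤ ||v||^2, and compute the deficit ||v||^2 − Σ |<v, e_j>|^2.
Σ |<v, e_j>|^2 = 65/6; ||v||^2 = 31; deficit = 121/6

Write each e_j = u_j / sqrt(<u_j, u_j>) where u_j is the displayed integer vector. Then <v, e_j> = <v, u_j> / sqrt(<u_j, u_j>), so |<v, e_j>|^2 = <v, u_j>^2 / <u_j, u_j>.
Coefficients: <v, e_1> = 1/sqrt(13), <v, e_2> = 100/sqrt(975), <v, e_3> = -1/sqrt(2).
Square and sum: Σ |<v, e_j>|^2 = 65/6.
Compute ||v||^2 = v·v = 31.
Deficit = 31 − 65/6 = 121/6 ≥ 0, confirming Bessel's inequality. (The deficit equals ||v − Σ <v,e_j> e_j||^2, the squared distance from v to span{e_j}.)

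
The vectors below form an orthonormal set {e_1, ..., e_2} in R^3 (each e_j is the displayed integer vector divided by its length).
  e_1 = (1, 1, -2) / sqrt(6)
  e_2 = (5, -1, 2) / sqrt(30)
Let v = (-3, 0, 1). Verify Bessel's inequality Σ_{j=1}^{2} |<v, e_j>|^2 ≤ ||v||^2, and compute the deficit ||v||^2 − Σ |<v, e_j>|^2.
Σ |<v, e_j>|^2 = 49/5; ||v||^2 = 10; deficit = 1/5

Write each e_j = u_j / sqrt(<u_j, u_j>) where u_j is the displayed integer vector. Then <v, e_j> = <v, u_j> / sqrt(<u_j, u_j>), so |<v, e_j>|^2 = <v, u_j>^2 / <u_j, u_j>.
Coefficients: <v, e_1> = -5/sqrt(6), <v, e_2> = -13/sqrt(30).
Square and sum: Σ |<v, e_j>|^2 = 49/5.
Compute ||v||^2 = v·v = 10.
Deficit = 10 − 49/5 = 1/5 ≥ 0, confirming Bessel's inequality. (The deficit equals ||v − Σ <v,e_j> e_j||^2, the squared distance from v to span{e_j}.)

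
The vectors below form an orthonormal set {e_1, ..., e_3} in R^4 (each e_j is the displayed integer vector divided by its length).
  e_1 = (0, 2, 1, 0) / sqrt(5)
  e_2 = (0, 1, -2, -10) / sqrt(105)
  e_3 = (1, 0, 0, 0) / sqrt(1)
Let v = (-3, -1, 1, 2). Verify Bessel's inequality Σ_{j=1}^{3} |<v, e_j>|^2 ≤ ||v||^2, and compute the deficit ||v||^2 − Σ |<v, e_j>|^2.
Σ |<v, e_j>|^2 = 299/21; ||v||^2 = 15; deficit = 16/21

Write each e_j = u_j / sqrt(<u_j, u_j>) where u_j is the displayed integer vector. Then <v, e_j> = <v, u_j> / sqrt(<u_j, u_j>), so |<v, e_j>|^2 = <v, u_j>^2 / <u_j, u_j>.
Coefficients: <v, e_1> = -1/sqrt(5), <v, e_2> = -23/sqrt(105), <v, e_3> = -3/sqrt(1).
Square and sum: Σ |<v, e_j>|^2 = 299/21.
Compute ||v||^2 = v·v = 15.
Deficit = 15 − 299/21 = 16/21 ≥ 0, confirming Bessel's inequality. (The deficit equals ||v − Σ <v,e_j> e_j||^2, the squared distance from v to span{e_j}.)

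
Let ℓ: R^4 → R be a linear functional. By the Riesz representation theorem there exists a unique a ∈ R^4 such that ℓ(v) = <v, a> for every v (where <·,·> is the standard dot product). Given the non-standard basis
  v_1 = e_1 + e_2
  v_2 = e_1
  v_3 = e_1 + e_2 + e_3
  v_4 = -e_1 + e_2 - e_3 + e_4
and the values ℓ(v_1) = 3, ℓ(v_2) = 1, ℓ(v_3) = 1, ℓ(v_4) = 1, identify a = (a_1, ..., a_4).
a = (1, 2, -2, -2)

Write a = (a_1, ..., a_4) in the standard basis. For each basis vector v_i, ℓ(v_i) = <v_i, a> is a linear equation in the a_j's. Collect the n equations into a matrix system V a = ℓ, where row i of V is v_i (expressed in the standard basis). Since V is invertible (lower-triangular with 1s on the diagonal, up to permutation), solve by back-substitution:
  V =
[[1, 1, 0, 0],
 [1, 0, 0, 0],
 [1, 1, 1, 0],
 [-1, 1, -1, 1]]
  V a = (3, 1, 1, 1)
Solving gives a = (1, 2, -2, -2).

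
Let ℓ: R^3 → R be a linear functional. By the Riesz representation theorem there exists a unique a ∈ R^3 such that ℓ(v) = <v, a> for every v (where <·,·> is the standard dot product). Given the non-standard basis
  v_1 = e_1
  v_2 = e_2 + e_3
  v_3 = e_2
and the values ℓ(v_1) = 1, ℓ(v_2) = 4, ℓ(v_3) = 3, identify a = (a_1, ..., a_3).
a = (1, 3, 1)

Write a = (a_1, ..., a_3) in the standard basis. For each basis vector v_i, ℓ(v_i) = <v_i, a> is a linear equation in the a_j's. Collect the n equations into a matrix system V a = ℓ, where row i of V is v_i (expressed in the standard basis). Since V is invertible (lower-triangular with 1s on the diagonal, up to permutation), solve by back-substitution:
  V =
[[1, 0, 0],
 [0, 1, 1],
 [0, 1, 0]]
  V a = (1, 4, 3)
Solving gives a = (1, 3, 1).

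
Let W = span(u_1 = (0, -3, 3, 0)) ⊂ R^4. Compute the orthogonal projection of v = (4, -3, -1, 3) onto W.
proj_W(v) = (0, -1, 1, 0)

Set up U = [u_1 | ... | u_1] ∈ R^(4×1). The projector onto W = col(U) is P = U (U^T U)^(-1) U^T.
Compute U^T U =
  [18],
and U^T v = (6).
Solve U^T U · c = U^T v for the coefficients: c = (1/3). The projection is proj_W(v) = U c.
Check: (v - proj_W(v)) · u_1 = 0  (should be 0).
Result: proj_W(v) = (0, -1, 1, 0).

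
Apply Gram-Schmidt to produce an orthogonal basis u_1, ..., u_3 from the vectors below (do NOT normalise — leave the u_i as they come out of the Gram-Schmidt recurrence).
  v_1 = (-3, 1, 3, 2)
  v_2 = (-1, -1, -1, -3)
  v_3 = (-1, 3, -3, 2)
Orthogonal basis:
  u_1 = (-3, 1, 3, 2)
  u_2 = (-44/23, -16/23, -2/23, -55/23)
  u_3 = (-404/227, 596/227, -720/227, 176/227)

Apply the Gram-Schmidt recurrence
  u_1 = v_1
  u_i = v_i − Σ_{j<i} ((v_i · u_j) / (u_j · u_j)) · u_j.

Step by step this gives:
  u_1 = (-3, 1, 3, 2)
  u_2 = (-44/23, -16/23, -2/23, -55/23)
  u_3 = (-404/227, 596/227, -720/227, 176/227)

Orthogonality check:
  u_2 · u_1 = 0 (should be 0)
  u_3 · u_1 = 0 (should be 0)
  u_3 · u_2 = 0 (should be 0)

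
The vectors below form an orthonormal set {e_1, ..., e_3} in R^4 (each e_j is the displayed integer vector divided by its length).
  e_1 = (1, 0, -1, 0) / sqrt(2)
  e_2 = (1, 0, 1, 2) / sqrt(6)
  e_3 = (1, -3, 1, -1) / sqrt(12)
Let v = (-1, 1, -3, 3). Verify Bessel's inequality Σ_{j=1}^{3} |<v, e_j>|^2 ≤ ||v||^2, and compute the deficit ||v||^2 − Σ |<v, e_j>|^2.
Σ |<v, e_j>|^2 = 11; ||v||^2 = 20; deficit = 9

Write each e_j = u_j / sqrt(<u_j, u_j>) where u_j is the displayed integer vector. Then <v, e_j> = <v, u_j> / sqrt(<u_j, u_j>), so |<v, e_j>|^2 = <v, u_j>^2 / <u_j, u_j>.
Coefficients: <v, e_1> = 2/sqrt(2), <v, e_2> = 2/sqrt(6), <v, e_3> = -10/sqrt(12).
Square and sum: Σ |<v, e_j>|^2 = 11.
Compute ||v||^2 = v·v = 20.
Deficit = 20 − 11 = 9 ≥ 0, confirming Bessel's inequality. (The deficit equals ||v − Σ <v,e_j> e_j||^2, the squared distance from v to span{e_j}.)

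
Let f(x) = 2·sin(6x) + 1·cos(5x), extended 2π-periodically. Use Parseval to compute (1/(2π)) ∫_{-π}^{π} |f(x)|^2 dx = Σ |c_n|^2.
Σ |c_n|^2 = 5/2

Expand |f|^2 and use orthogonality of {sin(nx), cos(mx)} on [-π, π]:
  ∫_{-π}^{π} sin(nx)^2 dx = π, ∫ cos(mx)^2 dx = π, and cross terms integrate to 0.
So ∫_{-π}^{π} f(x)^2 dx = 2^2 · π + 1^2 · π = (4 + 1)π.
Divide by 2π: (4 + 1)/2 = 5/2.
By Parseval, this equals Σ |c_n|^2.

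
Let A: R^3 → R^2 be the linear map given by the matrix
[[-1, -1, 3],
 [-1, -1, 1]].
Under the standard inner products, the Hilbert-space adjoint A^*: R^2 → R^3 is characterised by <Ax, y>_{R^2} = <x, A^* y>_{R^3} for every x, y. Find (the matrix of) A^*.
A^* = A^T =
[[-1, -1],
 [-1, -1],
 [3, 1]]

For real matrices with standard dot products, the defining identity <Ax, y> = <x, A^* y> gives (Ax)^T y = x^T (A^*) y, i.e. x^T A^T y = x^T (A^*) y. Since this holds for all x, y, we must have A^* = A^T. Therefore
A^* =
[[-1, -1],
 [-1, -1],
 [3, 1]].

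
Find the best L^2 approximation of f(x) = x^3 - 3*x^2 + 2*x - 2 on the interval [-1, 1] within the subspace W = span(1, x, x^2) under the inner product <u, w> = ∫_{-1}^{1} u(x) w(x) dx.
g(x) = -3*x^2 + 13*x/5 - 2

The best approximation g ∈ W is the orthogonal projection of f onto W. Writing g = a_0 + a_1 x + a_2 x^2, the coefficients solve the normal equations G · a = b where
  G_{ij} = <φ_i, φ_j> and b_i = <f, φ_i>, with φ_0 = 1, φ_1 = x, φ_2 = x^2.
G =
  [2, 0, 2/3]
  [0, 2/3, 0]
  [2/3, 0, 2/5],
b = (-6, 26/15, -38/15).
Solving gives a_0 = -2, a_1 = 13/5, a_2 = -3, so
  g(x) = -3*x^2 + 13*x/5 - 2.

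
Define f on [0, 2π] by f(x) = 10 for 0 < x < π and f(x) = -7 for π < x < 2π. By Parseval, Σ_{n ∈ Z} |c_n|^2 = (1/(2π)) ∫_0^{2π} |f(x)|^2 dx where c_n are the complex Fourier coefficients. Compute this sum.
Σ |c_n|^2 = 149/2

Parseval equates the L^2 energy of f (normalised by 1/(2π)) with the ℓ^2 sum of its Fourier coefficients: (1/(2π)) ∫_0^{2π} |f|^2 = Σ |c_n|^2.
Compute the left side: (1/(2π)) [∫_0^π 10^2 dx + ∫_π^{2π} (-7)^2 dx] = (1/(2π)) · (100π + 49π) = (100 + 49)/2 = 149/2.
So Σ_{n ∈ Z} |c_n|^2 = 149/2.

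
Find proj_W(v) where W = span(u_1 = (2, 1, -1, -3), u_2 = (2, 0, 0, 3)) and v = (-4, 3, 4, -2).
proj_W(v) = (-334/85, -109/170, 109/170, -174/85)

Set up U = [u_1 | ... | u_2] ∈ R^(4×2). The projector onto W = col(U) is P = U (U^T U)^(-1) U^T.
Compute U^T U =
  [15, -5]
  [-5, 13],
and U^T v = (-3, -14).
Solve U^T U · c = U^T v for the coefficients: c = (-109/170, -45/34). The projection is proj_W(v) = U c.
Check: (v - proj_W(v)) · u_1 = 0  (should be 0).
Check: (v - proj_W(v)) · u_2 = 0  (should be 0).
Result: proj_W(v) = (-334/85, -109/170, 109/170, -174/85).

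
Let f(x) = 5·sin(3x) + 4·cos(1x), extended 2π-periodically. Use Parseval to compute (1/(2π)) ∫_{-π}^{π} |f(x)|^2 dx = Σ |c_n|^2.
Σ |c_n|^2 = 41/2

Expand |f|^2 and use orthogonality of {sin(nx), cos(mx)} on [-π, π]:
  ∫_{-π}^{π} sin(nx)^2 dx = π, ∫ cos(mx)^2 dx = π, and cross terms integrate to 0.
So ∫_{-π}^{π} f(x)^2 dx = 5^2 · π + 4^2 · π = (25 + 16)π.
Divide by 2π: (25 + 16)/2 = 41/2.
By Parseval, this equals Σ |c_n|^2.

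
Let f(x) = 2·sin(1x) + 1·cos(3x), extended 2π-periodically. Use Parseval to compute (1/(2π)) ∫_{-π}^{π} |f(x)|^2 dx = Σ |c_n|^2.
Σ |c_n|^2 = 5/2

Expand |f|^2 and use orthogonality of {sin(nx), cos(mx)} on [-π, π]:
  ∫_{-π}^{π} sin(nx)^2 dx = π, ∫ cos(mx)^2 dx = π, and cross terms integrate to 0.
So ∫_{-π}^{π} f(x)^2 dx = 2^2 · π + 1^2 · π = (4 + 1)π.
Divide by 2π: (4 + 1)/2 = 5/2.
By Parseval, this equals Σ |c_n|^2.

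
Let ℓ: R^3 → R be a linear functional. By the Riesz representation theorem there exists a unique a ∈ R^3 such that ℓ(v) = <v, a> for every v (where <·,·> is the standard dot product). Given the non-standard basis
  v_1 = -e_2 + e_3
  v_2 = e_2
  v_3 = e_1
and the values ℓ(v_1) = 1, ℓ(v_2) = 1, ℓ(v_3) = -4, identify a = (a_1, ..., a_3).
a = (-4, 1, 2)

Write a = (a_1, ..., a_3) in the standard basis. For each basis vector v_i, ℓ(v_i) = <v_i, a> is a linear equation in the a_j's. Collect the n equations into a matrix system V a = ℓ, where row i of V is v_i (expressed in the standard basis). Since V is invertible (lower-triangular with 1s on the diagonal, up to permutation), solve by back-substitution:
  V =
[[0, -1, 1],
 [0, 1, 0],
 [1, 0, 0]]
  V a = (1, 1, -4)
Solving gives a = (-4, 1, 2).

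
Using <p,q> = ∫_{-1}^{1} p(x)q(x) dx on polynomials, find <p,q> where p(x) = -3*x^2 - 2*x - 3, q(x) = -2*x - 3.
<p,q> = 80/3

Expand the product: p(x)·q(x) = 6*x^3 + 13*x^2 + 12*x + 9.
∫_{-1}^{1} of each monomial x^k gives [2/(k+1) if k even, 0 if k odd]. Integrating term-by-term (or equivalently evaluating the antiderivative F(x) = 3*x^4/2 + 13*x^3/3 + 6*x^2 + 9*x at the endpoints):
  F(1) − F(−1) = 125/6 − (-35/6) = 80/3.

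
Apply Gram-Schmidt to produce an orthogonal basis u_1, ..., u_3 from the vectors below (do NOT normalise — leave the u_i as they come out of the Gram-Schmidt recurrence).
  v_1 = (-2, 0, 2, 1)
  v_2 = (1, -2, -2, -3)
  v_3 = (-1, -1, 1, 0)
Orthogonal basis:
  u_1 = (-2, 0, 2, 1)
  u_2 = (-1, -2, 0, -2)
  u_3 = (2/9, -1/3, 1/9, 2/9)

Apply the Gram-Schmidt recurrence
  u_1 = v_1
  u_i = v_i − Σ_{j<i} ((v_i · u_j) / (u_j · u_j)) · u_j.

Step by step this gives:
  u_1 = (-2, 0, 2, 1)
  u_2 = (-1, -2, 0, -2)
  u_3 = (2/9, -1/3, 1/9, 2/9)

Orthogonality check:
  u_2 · u_1 = 0 (should be 0)
  u_3 · u_1 = 0 (should be 0)
  u_3 · u_2 = 0 (should be 0)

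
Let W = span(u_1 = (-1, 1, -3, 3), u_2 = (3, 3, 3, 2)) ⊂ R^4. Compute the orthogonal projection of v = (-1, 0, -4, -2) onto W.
proj_W(v) = (-1237/611, -917/611, -1557/611, -238/611)

Set up U = [u_1 | ... | u_2] ∈ R^(4×2). The projector onto W = col(U) is P = U (U^T U)^(-1) U^T.
Compute U^T U =
  [20, -3]
  [-3, 31],
and U^T v = (7, -19).
Solve U^T U · c = U^T v for the coefficients: c = (160/611, -359/611). The projection is proj_W(v) = U c.
Check: (v - proj_W(v)) · u_1 = 0  (should be 0).
Check: (v - proj_W(v)) · u_2 = 0  (should be 0).
Result: proj_W(v) = (-1237/611, -917/611, -1557/611, -238/611).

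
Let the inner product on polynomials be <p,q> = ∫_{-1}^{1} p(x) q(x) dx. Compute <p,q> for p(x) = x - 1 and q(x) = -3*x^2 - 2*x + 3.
<p,q> = -16/3

Expand the product: p(x)·q(x) = -3*x^3 + x^2 + 5*x - 3.
∫_{-1}^{1} of each monomial x^k gives [2/(k+1) if k even, 0 if k odd]. Integrating term-by-term (or equivalently evaluating the antiderivative F(x) = -3*x^4/4 + x^3/3 + 5*x^2/2 - 3*x at the endpoints):
  F(1) − F(−1) = -11/12 − (53/12) = -16/3.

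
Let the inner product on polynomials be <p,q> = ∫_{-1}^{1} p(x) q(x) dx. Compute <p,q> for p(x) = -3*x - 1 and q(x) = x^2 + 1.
<p,q> = -8/3

Expand the product: p(x)·q(x) = -3*x^3 - x^2 - 3*x - 1.
∫_{-1}^{1} of each monomial x^k gives [2/(k+1) if k even, 0 if k odd]. Integrating term-by-term (or equivalently evaluating the antiderivative F(x) = -3*x^4/4 - x^3/3 - 3*x^2/2 - x at the endpoints):
  F(1) − F(−1) = -43/12 − (-11/12) = -8/3.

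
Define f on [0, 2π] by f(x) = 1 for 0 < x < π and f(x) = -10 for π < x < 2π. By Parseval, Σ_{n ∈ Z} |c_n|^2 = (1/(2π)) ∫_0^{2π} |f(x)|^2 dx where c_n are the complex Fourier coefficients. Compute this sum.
Σ |c_n|^2 = 101/2

Parseval equates the L^2 energy of f (normalised by 1/(2π)) with the ℓ^2 sum of its Fourier coefficients: (1/(2π)) ∫_0^{2π} |f|^2 = Σ |c_n|^2.
Compute the left side: (1/(2π)) [∫_0^π 1^2 dx + ∫_π^{2π} (-10)^2 dx] = (1/(2π)) · (1π + 100π) = (1 + 100)/2 = 101/2.
So Σ_{n ∈ Z} |c_n|^2 = 101/2.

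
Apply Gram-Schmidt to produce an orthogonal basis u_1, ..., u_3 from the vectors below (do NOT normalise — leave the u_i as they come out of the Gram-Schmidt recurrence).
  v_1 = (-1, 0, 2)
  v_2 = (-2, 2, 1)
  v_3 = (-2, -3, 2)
Orthogonal basis:
  u_1 = (-1, 0, 2)
  u_2 = (-6/5, 2, -3/5)
  u_3 = (-52/29, -39/29, -26/29)

Apply the Gram-Schmidt recurrence
  u_1 = v_1
  u_i = v_i − Σ_{j<i} ((v_i · u_j) / (u_j · u_j)) · u_j.

Step by step this gives:
  u_1 = (-1, 0, 2)
  u_2 = (-6/5, 2, -3/5)
  u_3 = (-52/29, -39/29, -26/29)

Orthogonality check:
  u_2 · u_1 = 0 (should be 0)
  u_3 · u_1 = 0 (should be 0)
  u_3 · u_2 = 0 (should be 0)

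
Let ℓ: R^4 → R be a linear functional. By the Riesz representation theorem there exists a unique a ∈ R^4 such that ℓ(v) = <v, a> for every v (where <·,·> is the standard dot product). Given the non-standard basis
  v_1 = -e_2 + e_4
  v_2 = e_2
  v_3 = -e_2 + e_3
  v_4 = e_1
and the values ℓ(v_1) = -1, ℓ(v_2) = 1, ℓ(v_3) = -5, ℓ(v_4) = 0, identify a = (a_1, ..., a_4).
a = (0, 1, -4, 0)

Write a = (a_1, ..., a_4) in the standard basis. For each basis vector v_i, ℓ(v_i) = <v_i, a> is a linear equation in the a_j's. Collect the n equations into a matrix system V a = ℓ, where row i of V is v_i (expressed in the standard basis). Since V is invertible (lower-triangular with 1s on the diagonal, up to permutation), solve by back-substitution:
  V =
[[0, -1, 0, 1],
 [0, 1, 0, 0],
 [0, -1, 1, 0],
 [1, 0, 0, 0]]
  V a = (-1, 1, -5, 0)
Solving gives a = (0, 1, -4, 0).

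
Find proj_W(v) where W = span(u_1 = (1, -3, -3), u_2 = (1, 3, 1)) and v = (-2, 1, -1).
proj_W(v) = (-1/2, 0, 1/2)

Set up U = [u_1 | ... | u_2] ∈ R^(3×2). The projector onto W = col(U) is P = U (U^T U)^(-1) U^T.
Compute U^T U =
  [19, -11]
  [-11, 11],
and U^T v = (-2, 0).
Solve U^T U · c = U^T v for the coefficients: c = (-1/4, -1/4). The projection is proj_W(v) = U c.
Check: (v - proj_W(v)) · u_1 = 0  (should be 0).
Check: (v - proj_W(v)) · u_2 = 0  (should be 0).
Result: proj_W(v) = (-1/2, 0, 1/2).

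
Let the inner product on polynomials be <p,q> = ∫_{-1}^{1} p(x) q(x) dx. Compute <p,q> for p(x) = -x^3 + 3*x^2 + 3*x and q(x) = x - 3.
<p,q> = -22/5

Expand the product: p(x)·q(x) = -x^4 + 6*x^3 - 6*x^2 - 9*x.
∫_{-1}^{1} of each monomial x^k gives [2/(k+1) if k even, 0 if k odd]. Integrating term-by-term (or equivalently evaluating the antiderivative F(x) = -x^5/5 + 3*x^4/2 - 2*x^3 - 9*x^2/2 at the endpoints):
  F(1) − F(−1) = -26/5 − (-4/5) = -22/5.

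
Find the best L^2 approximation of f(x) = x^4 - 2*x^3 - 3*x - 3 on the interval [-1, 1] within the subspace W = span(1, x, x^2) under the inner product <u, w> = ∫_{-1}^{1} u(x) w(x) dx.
g(x) = 6*x^2/7 - 21*x/5 - 108/35

The best approximation g ∈ W is the orthogonal projection of f onto W. Writing g = a_0 + a_1 x + a_2 x^2, the coefficients solve the normal equations G · a = b where
  G_{ij} = <φ_i, φ_j> and b_i = <f, φ_i>, with φ_0 = 1, φ_1 = x, φ_2 = x^2.
G =
  [2, 0, 2/3]
  [0, 2/3, 0]
  [2/3, 0, 2/5],
b = (-28/5, -14/5, -12/7).
Solving gives a_0 = -108/35, a_1 = -21/5, a_2 = 6/7, so
  g(x) = 6*x^2/7 - 21*x/5 - 108/35.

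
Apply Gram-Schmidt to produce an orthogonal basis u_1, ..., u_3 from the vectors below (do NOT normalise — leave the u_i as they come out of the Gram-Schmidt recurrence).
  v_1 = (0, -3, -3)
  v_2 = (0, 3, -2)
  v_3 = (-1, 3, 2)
Orthogonal basis:
  u_1 = (0, -3, -3)
  u_2 = (0, 5/2, -5/2)
  u_3 = (-1, 0, 0)

Apply the Gram-Schmidt recurrence
  u_1 = v_1
  u_i = v_i − Σ_{j<i} ((v_i · u_j) / (u_j · u_j)) · u_j.

Step by step this gives:
  u_1 = (0, -3, -3)
  u_2 = (0, 5/2, -5/2)
  u_3 = (-1, 0, 0)

Orthogonality check:
  u_2 · u_1 = 0 (should be 0)
  u_3 · u_1 = 0 (should be 0)
  u_3 · u_2 = 0 (should be 0)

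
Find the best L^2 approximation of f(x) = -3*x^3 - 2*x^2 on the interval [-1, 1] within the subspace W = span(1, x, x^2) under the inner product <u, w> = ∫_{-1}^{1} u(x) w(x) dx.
g(x) = -2*x^2 - 9*x/5

The best approximation g ∈ W is the orthogonal projection of f onto W. Writing g = a_0 + a_1 x + a_2 x^2, the coefficients solve the normal equations G · a = b where
  G_{ij} = <φ_i, φ_j> and b_i = <f, φ_i>, with φ_0 = 1, φ_1 = x, φ_2 = x^2.
G =
  [2, 0, 2/3]
  [0, 2/3, 0]
  [2/3, 0, 2/5],
b = (-4/3, -6/5, -4/5).
Solving gives a_0 = 0, a_1 = -9/5, a_2 = -2, so
  g(x) = -2*x^2 - 9*x/5.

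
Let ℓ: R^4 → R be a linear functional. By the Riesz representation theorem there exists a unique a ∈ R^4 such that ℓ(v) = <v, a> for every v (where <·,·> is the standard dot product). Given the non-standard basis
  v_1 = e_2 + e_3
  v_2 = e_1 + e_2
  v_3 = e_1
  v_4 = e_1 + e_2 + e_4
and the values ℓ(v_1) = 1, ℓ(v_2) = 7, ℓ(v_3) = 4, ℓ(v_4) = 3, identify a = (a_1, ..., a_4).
a = (4, 3, -2, -4)

Write a = (a_1, ..., a_4) in the standard basis. For each basis vector v_i, ℓ(v_i) = <v_i, a> is a linear equation in the a_j's. Collect the n equations into a matrix system V a = ℓ, where row i of V is v_i (expressed in the standard basis). Since V is invertible (lower-triangular with 1s on the diagonal, up to permutation), solve by back-substitution:
  V =
[[0, 1, 1, 0],
 [1, 1, 0, 0],
 [1, 0, 0, 0],
 [1, 1, 0, 1]]
  V a = (1, 7, 4, 3)
Solving gives a = (4, 3, -2, -4).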